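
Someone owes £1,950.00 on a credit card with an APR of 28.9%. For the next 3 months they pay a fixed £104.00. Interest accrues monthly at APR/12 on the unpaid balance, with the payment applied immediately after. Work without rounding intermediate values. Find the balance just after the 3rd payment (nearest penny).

£1,774.73

Monthly rate r = 28.9%/12 = 2.40833% = 0.0240833.
Each month: B ← B·(1+r) − £104.00.
Month 1: interest £46.96; balance after payment £1,892.96.
Month 2: interest £45.59; balance after payment £1,834.55.
Month 3: interest £44.18; balance after payment £1,774.73.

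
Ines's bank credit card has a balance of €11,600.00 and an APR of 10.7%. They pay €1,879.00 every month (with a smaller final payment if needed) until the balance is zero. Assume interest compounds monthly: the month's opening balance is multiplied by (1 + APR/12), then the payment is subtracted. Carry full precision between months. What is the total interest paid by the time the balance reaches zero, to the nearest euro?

€387

Monthly rate r = 10.7%/12 = 0.891667% = 0.00891667.
Payoff takes n = ⌈−ln(1 − rB₀/P)/ln(1+r)⌉ = ⌈6.378⌉ = 7 payments; the last is €712.57.
Total paid = 6·€1,879.00 + €712.57 = €11,986.57.
Total interest = total paid − principal = €11,986.57 − €11,600.00 = €386.57.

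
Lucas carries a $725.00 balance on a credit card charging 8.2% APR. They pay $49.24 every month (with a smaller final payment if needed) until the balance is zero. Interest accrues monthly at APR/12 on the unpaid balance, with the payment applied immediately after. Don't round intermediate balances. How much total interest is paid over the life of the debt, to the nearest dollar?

$42

Monthly rate r = 8.2%/12 = 0.683333% = 0.00683333.
Payoff takes n = ⌈−ln(1 − rB₀/P)/ln(1+r)⌉ = ⌈15.571⌉ = 16 payments; the last is $28.17.
Total paid = 15·$49.24 + $28.17 = $766.77.
Total interest = total paid − principal = $766.77 − $725.00 = $41.77.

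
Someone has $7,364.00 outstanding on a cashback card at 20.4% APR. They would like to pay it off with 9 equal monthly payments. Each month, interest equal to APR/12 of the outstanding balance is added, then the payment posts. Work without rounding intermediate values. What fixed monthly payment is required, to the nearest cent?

$889.33

Monthly rate r = 20.4%/12 = 1.7% = 0.017.
Level-payment amortization: P = B₀·r / (1 − (1+r)^(−n)) = 7364.00·0.017 / (1 − 1.017^(−9)).
Denominator 1 − (1+r)^(−9) = 0.14076606.
P = 125.188 / 0.14076606 ≈ 889.33.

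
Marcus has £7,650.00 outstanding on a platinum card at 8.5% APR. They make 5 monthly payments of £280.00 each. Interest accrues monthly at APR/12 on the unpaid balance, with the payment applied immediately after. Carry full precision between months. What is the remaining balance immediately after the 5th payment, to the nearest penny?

Monthly rate r = 8.5%/12 = 0.708333% = 0.00708333.
Each month: B ← B·(1+r) − £280.00.
Month 1: interest £54.19; balance after payment £7,424.19.
Month 2: interest £52.59; balance after payment £7,196.78.
Month 3: interest £50.98; balance after payment £6,967.75.
Month 4: interest £49.35; balance after payment £6,737.11.
Month 5: interest £47.72; balance after payment £6,504.83.

£6,504.83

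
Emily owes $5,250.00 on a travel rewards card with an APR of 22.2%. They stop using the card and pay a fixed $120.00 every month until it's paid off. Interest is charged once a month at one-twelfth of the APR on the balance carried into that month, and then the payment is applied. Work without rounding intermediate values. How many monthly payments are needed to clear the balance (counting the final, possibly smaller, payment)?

Monthly rate r = 22.2%/12 = 1.85% = 0.0185.
Recurrence: B ← B·(1+r) − $120.00.
Month 1: interest $97.12; balance after payment $5,227.12.
Month 2: interest $96.70; balance after payment $5,203.83.
Closed form: n = −ln(1 − rB₀/P)/ln(1+r) = −ln(0.19063)/ln(1.0185) ≈ 90.418, so the balance reaches zero during payment 91.

91 months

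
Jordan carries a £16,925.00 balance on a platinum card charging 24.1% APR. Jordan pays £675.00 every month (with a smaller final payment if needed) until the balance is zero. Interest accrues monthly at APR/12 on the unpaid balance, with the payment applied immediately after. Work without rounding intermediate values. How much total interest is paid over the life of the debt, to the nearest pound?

Monthly rate r = 24.1%/12 = 2.00833% = 0.0200833.
Payoff takes n = ⌈−ln(1 − rB₀/P)/ln(1+r)⌉ = ⌈35.219⌉ = 36 payments; the last is £149.28.
Total paid = 35·£675.00 + £149.28 = £23,774.28.
Total interest = total paid − principal = £23,774.28 − £16,925.00 = £6,849.28.

£6,849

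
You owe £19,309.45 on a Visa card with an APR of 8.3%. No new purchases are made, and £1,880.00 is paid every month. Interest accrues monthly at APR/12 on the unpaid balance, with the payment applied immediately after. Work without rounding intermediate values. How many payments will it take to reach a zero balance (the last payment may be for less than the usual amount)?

11 months

Monthly rate r = 8.3%/12 = 0.691667% = 0.00691667.
Recurrence: B ← B·(1+r) − £1,880.00.
Month 1: interest £133.56; balance after payment £17,563.01.
Month 2: interest £121.48; balance after payment £15,804.48.
Closed form: n = −ln(1 − rB₀/P)/ln(1+r) = −ln(0.92896)/ln(1.00692) ≈ 10.691, so the balance reaches zero during payment 11.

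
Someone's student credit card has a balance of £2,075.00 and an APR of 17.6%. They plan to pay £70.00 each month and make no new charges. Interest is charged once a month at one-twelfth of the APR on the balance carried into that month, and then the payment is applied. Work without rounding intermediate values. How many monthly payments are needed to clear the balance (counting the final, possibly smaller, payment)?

40 months

Monthly rate r = 17.6%/12 = 1.46667% = 0.0146667.
Recurrence: B ← B·(1+r) − £70.00.
Month 1: interest £30.43; balance after payment £2,035.43.
Month 2: interest £29.85; balance after payment £1,995.29.
Closed form: n = −ln(1 − rB₀/P)/ln(1+r) = −ln(0.56524)/ln(1.01467) ≈ 39.183, so the balance reaches zero during payment 40.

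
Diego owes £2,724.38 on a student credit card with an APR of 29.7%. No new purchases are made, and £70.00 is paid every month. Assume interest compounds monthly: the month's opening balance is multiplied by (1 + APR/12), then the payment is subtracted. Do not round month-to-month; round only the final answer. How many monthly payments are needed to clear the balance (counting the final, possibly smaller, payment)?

Monthly rate r = 29.7%/12 = 2.475% = 0.02475.
Recurrence: B ← B·(1+r) − £70.00.
Month 1: interest £67.43; balance after payment £2,721.81.
Month 2: interest £67.36; balance after payment £2,719.17.
Closed form: n = −ln(1 − rB₀/P)/ln(1+r) = −ln(0.036737)/ln(1.02475) ≈ 135.139, so the balance reaches zero during payment 136.

136 payments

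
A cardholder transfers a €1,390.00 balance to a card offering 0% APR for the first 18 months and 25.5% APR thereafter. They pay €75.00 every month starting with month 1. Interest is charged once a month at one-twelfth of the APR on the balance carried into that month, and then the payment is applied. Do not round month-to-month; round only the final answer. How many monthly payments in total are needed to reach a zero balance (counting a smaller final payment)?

19 payments

Promo months 1–18 at r₀ = 0%/12 = 0; months 19+ at r₁ = 25.5%/12 = 0.02125.
After month 18 (no interest yet): B = €1,390.00 − 18·€75.00 = €40.00.
Then at r₁ with €75.00/mo: n₂ = −ln(1 − r₁·B/P)/ln(1+r₁) ≈ 0.54 → 1 more payments.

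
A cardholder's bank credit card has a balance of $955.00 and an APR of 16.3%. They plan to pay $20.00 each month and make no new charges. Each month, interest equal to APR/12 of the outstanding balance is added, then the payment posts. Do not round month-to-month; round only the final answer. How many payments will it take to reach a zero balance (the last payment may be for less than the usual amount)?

78 payments

Monthly rate r = 16.3%/12 = 1.35833% = 0.0135833.
Recurrence: B ← B·(1+r) − $20.00.
Month 1: interest $12.97; balance after payment $947.97.
Month 2: interest $12.88; balance after payment $940.85.
Closed form: n = −ln(1 − rB₀/P)/ln(1+r) = −ln(0.3514)/ln(1.01358) ≈ 77.516, so the balance reaches zero during payment 78.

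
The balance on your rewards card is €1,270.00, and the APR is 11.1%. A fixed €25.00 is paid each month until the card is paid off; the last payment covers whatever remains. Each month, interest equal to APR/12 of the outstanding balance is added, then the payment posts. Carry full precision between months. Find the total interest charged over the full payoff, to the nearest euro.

€453

Monthly rate r = 11.1%/12 = 0.925% = 0.00925.
Payoff takes n = ⌈−ln(1 − rB₀/P)/ln(1+r)⌉ = ⌈68.932⌉ = 69 payments; the last is €23.31.
Total paid = 68·€25.00 + €23.31 = €1,723.31.
Total interest = total paid − principal = €1,723.31 − €1,270.00 = €453.31.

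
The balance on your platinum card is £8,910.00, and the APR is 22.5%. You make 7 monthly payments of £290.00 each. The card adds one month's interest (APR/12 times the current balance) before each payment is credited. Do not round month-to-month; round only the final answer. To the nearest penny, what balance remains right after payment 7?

Monthly rate r = 22.5%/12 = 1.875% = 0.01875.
Each month: B ← B·(1+r) − £290.00.
Month 1: interest £167.06; balance after payment £8,787.06.
Month 2: interest £164.76; balance after payment £8,661.82.
Month 3: interest £162.41; balance after payment £8,534.23.
Month 4: interest £160.02; balance after payment £8,404.25.
Month 5: interest £157.58; balance after payment £8,271.83.
Month 6: interest £155.10; balance after payment £8,136.92.
Month 7: interest £152.57; balance after payment £7,999.49.

£7,999.49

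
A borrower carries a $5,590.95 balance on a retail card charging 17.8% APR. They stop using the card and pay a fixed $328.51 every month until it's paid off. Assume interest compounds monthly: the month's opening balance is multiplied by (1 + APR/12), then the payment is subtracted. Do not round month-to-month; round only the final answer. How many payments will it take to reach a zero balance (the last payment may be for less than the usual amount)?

20 payments

Monthly rate r = 17.8%/12 = 1.48333% = 0.0148333.
Recurrence: B ← B·(1+r) − $328.51.
Month 1: interest $82.93; balance after payment $5,345.37.
Month 2: interest $79.29; balance after payment $5,096.15.
Closed form: n = −ln(1 − rB₀/P)/ln(1+r) = −ln(0.74755)/ln(1.01483) ≈ 19.760, so the balance reaches zero during payment 20.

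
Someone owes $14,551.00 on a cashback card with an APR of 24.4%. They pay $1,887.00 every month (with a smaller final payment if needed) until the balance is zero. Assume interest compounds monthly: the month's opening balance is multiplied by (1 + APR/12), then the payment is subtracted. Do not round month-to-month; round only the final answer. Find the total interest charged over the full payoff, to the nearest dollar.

Monthly rate r = 24.4%/12 = 2.03333% = 0.0203333.
Payoff takes n = ⌈−ln(1 − rB₀/P)/ln(1+r)⌉ = ⌈8.472⌉ = 9 payments; the last is $896.15.
Total paid = 8·$1,887.00 + $896.15 = $15,992.15.
Total interest = total paid − principal = $15,992.15 − $14,551.00 = $1,441.15.

$1,441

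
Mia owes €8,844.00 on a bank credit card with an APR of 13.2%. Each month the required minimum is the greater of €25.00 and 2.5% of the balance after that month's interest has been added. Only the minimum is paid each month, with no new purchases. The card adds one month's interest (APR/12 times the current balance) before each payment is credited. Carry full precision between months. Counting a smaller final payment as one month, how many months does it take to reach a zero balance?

205 months

Monthly rate r = 13.2%/12 = 1.1% = 0.011.
While 2.5% of the post-interest balance exceeds €25.00, each month B ← (B·(1+r))·(1 − 0.025), i.e. B shrinks by the factor (1+r)·0.975 = 0.98572.
This holds for months 1–153. Entering month 154 the balance is €980.13; 2.5% of the post-interest balance is now below €25.00, so the flat €25.00 minimum applies from here.
From month 154 a fixed €25.00 at rate r clears €980.13 in 52 more payments. Total: 153 + 52 = 205 months.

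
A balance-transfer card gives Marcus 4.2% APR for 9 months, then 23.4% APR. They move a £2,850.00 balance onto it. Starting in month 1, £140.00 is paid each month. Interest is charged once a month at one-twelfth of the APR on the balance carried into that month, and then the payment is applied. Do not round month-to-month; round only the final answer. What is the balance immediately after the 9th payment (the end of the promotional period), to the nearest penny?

£1,663.26

Promo months 1–9 at r₀ = 4.2%/12 = 0.0035; months 10+ at r₁ = 23.4%/12 = 0.0195.
After month 9: iterate B ← B·(1+r₀) − £140.00 for 9 months → £1,663.26.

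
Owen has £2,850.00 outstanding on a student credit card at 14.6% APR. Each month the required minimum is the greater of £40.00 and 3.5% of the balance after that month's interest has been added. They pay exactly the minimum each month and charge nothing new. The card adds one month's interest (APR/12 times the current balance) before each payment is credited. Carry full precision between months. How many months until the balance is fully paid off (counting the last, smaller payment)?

75 months

Monthly rate r = 14.6%/12 = 1.21667% = 0.0121667.
While 3.5% of the post-interest balance exceeds £40.00, each month B ← (B·(1+r))·(1 − 0.035), i.e. B shrinks by the factor (1+r)·0.965 = 0.97674.
This holds for months 1–40. Entering month 41 the balance is £1,111.78; 3.5% of the post-interest balance is now below £40.00, so the flat £40.00 minimum applies from here.
From month 41 a fixed £40.00 at rate r clears £1,111.78 in 35 more payments. Total: 40 + 35 = 75 months.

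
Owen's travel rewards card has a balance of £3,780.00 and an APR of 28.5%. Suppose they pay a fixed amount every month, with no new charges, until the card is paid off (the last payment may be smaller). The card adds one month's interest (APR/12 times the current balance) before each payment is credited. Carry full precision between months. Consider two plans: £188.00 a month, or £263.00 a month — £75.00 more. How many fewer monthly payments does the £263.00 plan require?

Monthly rate r = 28.5%/12 = 2.375% = 0.02375.
At £188.00/mo: n = ⌈−ln(1 − rB₀/P)/ln(1+r)⌉ = 28 payments (last £124.06); total interest = total paid − £3,780.00 = £1,420.06.
At £263.00/mo: 18 payments (last £208.16); total interest £899.16.
Payments saved = 28 − 18 = 10.

10 fewer payments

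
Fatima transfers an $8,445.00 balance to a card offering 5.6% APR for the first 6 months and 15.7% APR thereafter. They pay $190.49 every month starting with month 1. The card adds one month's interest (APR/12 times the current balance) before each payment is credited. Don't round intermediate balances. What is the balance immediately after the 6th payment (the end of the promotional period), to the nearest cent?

Promo months 1–6 at r₀ = 5.6%/12 = 0.00466667; months 7+ at r₁ = 15.7%/12 = 0.0130833.
After month 6: iterate B ← B·(1+r₀) − $190.49 for 6 months → $7,527.88.

$7,527.88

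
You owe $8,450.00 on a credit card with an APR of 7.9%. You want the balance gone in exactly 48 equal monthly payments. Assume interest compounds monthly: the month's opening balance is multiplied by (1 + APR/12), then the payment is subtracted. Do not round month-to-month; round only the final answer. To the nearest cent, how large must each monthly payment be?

$205.89

Monthly rate r = 7.9%/12 = 0.658333% = 0.00658333.
Level-payment amortization: P = B₀·r / (1 − (1+r)^(−n)) = 8450.00·0.00658333 / (1 − 1.00658^(−48)).
Denominator 1 − (1+r)^(−48) = 0.270185127.
P = 55.6292 / 0.270185127 ≈ 205.89.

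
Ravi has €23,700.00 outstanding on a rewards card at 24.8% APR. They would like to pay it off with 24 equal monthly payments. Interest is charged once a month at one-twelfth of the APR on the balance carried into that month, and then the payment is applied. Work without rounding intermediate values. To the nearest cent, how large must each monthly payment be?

€1,262.53

Monthly rate r = 24.8%/12 = 2.06667% = 0.0206667.
Level-payment amortization: P = B₀·r / (1 − (1+r)^(−n)) = 23700.00·0.0206667 / (1 − 1.02067^(−24)).
Denominator 1 − (1+r)^(−24) = 0.387951778.
P = 489.8 / 0.387951778 ≈ 1262.53.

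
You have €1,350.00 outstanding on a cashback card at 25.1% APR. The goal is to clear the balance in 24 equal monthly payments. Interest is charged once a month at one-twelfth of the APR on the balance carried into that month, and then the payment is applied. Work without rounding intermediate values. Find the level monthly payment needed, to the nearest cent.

€72.12

Monthly rate r = 25.1%/12 = 2.09167% = 0.0209167.
Level-payment amortization: P = B₀·r / (1 − (1+r)^(−n)) = 1350.00·0.0209167 / (1 − 1.02092^(−24)).
Denominator 1 − (1+r)^(−24) = 0.391538718.
P = 28.2375 / 0.391538718 ≈ 72.12.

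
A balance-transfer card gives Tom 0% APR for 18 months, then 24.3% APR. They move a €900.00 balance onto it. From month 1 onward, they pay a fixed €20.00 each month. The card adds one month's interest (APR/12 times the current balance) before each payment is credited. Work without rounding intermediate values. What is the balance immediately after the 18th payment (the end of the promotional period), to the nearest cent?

Promo months 1–18 at r₀ = 0%/12 = 0; months 19+ at r₁ = 24.3%/12 = 0.02025.
After month 18 (no interest yet): B = €900.00 − 18·€20.00 = €540.00.

€540.00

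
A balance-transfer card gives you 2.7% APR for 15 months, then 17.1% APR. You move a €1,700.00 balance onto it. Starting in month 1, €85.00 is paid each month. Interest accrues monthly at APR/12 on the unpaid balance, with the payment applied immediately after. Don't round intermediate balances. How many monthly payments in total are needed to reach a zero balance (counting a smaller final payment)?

21 months

Promo months 1–15 at r₀ = 2.7%/12 = 0.00225; months 16+ at r₁ = 17.1%/12 = 0.01425.
After month 15: iterate B ← B·(1+r₀) − €85.00 for 15 months → €463.01.
Then at r₁ with €85.00/mo: n₂ = −ln(1 − r₁·B/P)/ln(1+r₁) ≈ 5.71 → 6 more payments.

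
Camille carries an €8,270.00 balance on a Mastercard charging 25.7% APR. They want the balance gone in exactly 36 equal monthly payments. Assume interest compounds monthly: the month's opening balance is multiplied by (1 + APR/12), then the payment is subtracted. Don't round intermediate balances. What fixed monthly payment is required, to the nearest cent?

Monthly rate r = 25.7%/12 = 2.14167% = 0.0214167.
Level-payment amortization: P = B₀·r / (1 − (1+r)^(−n)) = 8270.00·0.0214167 / (1 − 1.02142^(−36)).
Denominator 1 − (1+r)^(−36) = 0.533669138.
P = 177.116 / 0.533669138 ≈ 331.88.

€331.88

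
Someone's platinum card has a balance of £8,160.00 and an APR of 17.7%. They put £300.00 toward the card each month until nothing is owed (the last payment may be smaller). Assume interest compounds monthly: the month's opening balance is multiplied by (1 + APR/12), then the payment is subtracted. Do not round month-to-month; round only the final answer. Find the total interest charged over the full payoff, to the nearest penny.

Monthly rate r = 17.7%/12 = 1.475% = 0.01475.
Payoff takes n = ⌈−ln(1 − rB₀/P)/ln(1+r)⌉ = ⌈35.024⌉ = 36 payments; the last is £7.18.
Total paid = 35·£300.00 + £7.18 = £10,507.18.
Total interest = total paid − principal = £10,507.18 − £8,160.00 = £2,347.18.

£2,347.18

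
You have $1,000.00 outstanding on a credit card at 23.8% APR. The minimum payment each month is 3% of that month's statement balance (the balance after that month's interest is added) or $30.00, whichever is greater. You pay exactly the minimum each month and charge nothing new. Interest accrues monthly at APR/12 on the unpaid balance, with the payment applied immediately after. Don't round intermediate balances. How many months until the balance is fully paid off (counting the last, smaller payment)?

56 months

Monthly rate r = 23.8%/12 = 1.98333% = 0.0198333.
While 3% of the post-interest balance exceeds $30.00, each month B ← (B·(1+r))·(1 − 0.03), i.e. B shrinks by the factor (1+r)·0.97 = 0.98924.
This holds for months 1–2. Entering month 3 the balance is $978.59; 3% of the post-interest balance is now below $30.00, so the flat $30.00 minimum applies from here.
From month 3 a fixed $30.00 at rate r clears $978.59 in 54 more payments. Total: 2 + 54 = 56 months.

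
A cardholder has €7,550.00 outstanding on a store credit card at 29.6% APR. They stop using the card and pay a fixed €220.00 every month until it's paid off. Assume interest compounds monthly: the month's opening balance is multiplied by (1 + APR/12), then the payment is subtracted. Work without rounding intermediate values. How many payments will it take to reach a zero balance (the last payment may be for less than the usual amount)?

Monthly rate r = 29.6%/12 = 2.46667% = 0.0246667.
Recurrence: B ← B·(1+r) − €220.00.
Month 1: interest €186.23; balance after payment €7,516.23.
Month 2: interest €185.40; balance after payment €7,481.63.
Closed form: n = −ln(1 − rB₀/P)/ln(1+r) = −ln(0.15348)/ln(1.02467) ≈ 76.912, so the balance reaches zero during payment 77.

77 payments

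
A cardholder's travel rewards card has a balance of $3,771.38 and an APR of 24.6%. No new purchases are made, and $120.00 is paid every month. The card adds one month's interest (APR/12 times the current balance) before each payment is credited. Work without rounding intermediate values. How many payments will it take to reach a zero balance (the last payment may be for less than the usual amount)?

Monthly rate r = 24.6%/12 = 2.05% = 0.0205.
Recurrence: B ← B·(1+r) − $120.00.
Month 1: interest $77.31; balance after payment $3,728.69.
Month 2: interest $76.44; balance after payment $3,685.13.
Closed form: n = −ln(1 − rB₀/P)/ln(1+r) = −ln(0.35572)/ln(1.0205) ≈ 50.935, so the balance reaches zero during payment 51.

51 months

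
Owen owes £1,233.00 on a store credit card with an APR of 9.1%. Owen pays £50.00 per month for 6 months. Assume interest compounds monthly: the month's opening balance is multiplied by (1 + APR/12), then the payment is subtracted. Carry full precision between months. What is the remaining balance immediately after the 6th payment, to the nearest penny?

Monthly rate r = 9.1%/12 = 0.758333% = 0.00758333.
Each month: B ← B·(1+r) − £50.00.
Month 1: interest £9.35; balance after payment £1,192.35.
Month 2: interest £9.04; balance after payment £1,151.39.
Month 3: interest £8.73; balance after payment £1,110.12.
Month 4: interest £8.42; balance after payment £1,068.54.
Month 5: interest £8.10; balance after payment £1,026.65.
Month 6: interest £7.79; balance after payment £984.43.

£984.43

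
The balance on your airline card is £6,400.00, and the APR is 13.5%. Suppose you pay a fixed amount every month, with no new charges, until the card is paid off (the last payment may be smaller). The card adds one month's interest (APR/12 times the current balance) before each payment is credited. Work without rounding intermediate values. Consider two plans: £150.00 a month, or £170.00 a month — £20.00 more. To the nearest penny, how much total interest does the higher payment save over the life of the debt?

Monthly rate r = 13.5%/12 = 1.125% = 0.01125.
At £150.00/mo: n = ⌈−ln(1 − rB₀/P)/ln(1+r)⌉ = 59 payments (last £68.18); total interest = total paid − £6,400.00 = £2,368.18.
At £170.00/mo: 50 payments (last £40.57); total interest £1,970.57.
Interest saved = £2,368.18 − £1,970.57 = £397.61.

£397.61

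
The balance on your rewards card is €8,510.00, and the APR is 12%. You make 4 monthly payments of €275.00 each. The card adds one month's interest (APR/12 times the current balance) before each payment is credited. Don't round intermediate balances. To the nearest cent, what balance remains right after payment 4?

€7,738.93

Monthly rate r = 12%/12 = 1% = 0.01.
Each month: B ← B·(1+r) − €275.00.
Month 1: interest €85.10; balance after payment €8,320.10.
Month 2: interest €83.20; balance after payment €8,128.30.
Month 3: interest €81.28; balance after payment €7,934.58.
Month 4: interest €79.35; balance after payment €7,738.93.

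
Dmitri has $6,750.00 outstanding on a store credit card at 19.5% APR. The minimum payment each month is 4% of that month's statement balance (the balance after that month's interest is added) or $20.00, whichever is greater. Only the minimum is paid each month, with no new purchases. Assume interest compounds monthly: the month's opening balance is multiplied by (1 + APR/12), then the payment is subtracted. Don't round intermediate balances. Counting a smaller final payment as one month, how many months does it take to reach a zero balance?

138 months

Monthly rate r = 19.5%/12 = 1.625% = 0.01625.
While 4% of the post-interest balance exceeds $20.00, each month B ← (B·(1+r))·(1 − 0.04), i.e. B shrinks by the factor (1+r)·0.96 = 0.9756.
This holds for months 1–107. Entering month 108 the balance is $480.16; 4% of the post-interest balance is now below $20.00, so the flat $20.00 minimum applies from here.
From month 108 a fixed $20.00 at rate r clears $480.16 in 31 more payments. Total: 107 + 31 = 138 months.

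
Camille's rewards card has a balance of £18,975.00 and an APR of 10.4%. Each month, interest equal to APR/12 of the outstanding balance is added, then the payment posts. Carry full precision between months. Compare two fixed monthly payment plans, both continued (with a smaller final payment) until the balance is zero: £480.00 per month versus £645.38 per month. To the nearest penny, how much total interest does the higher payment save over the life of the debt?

£1,336.13

Monthly rate r = 10.4%/12 = 0.866667% = 0.00866667.
At £480.00/mo: n = ⌈−ln(1 − rB₀/P)/ln(1+r)⌉ = 49 payments (last £293.15); total interest = total paid − £18,975.00 = £4,358.15.
At £645.38/mo: 35 payments (last £54.10); total interest £3,022.02.
Interest saved = £4,358.15 − £3,022.02 = £1,336.13.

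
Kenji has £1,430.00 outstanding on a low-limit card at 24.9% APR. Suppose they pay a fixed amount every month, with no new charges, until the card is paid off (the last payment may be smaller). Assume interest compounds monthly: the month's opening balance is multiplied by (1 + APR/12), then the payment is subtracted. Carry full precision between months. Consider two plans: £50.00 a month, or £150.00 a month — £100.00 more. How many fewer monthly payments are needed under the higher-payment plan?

Monthly rate r = 24.9%/12 = 2.075% = 0.02075.
At £50.00/mo: n = ⌈−ln(1 − rB₀/P)/ln(1+r)⌉ = 44 payments (last £41.29); total interest = total paid − £1,430.00 = £761.29.
At £150.00/mo: 11 payments (last £110.16); total interest £180.16.
Payments saved = 44 − 11 = 33.

33 fewer payments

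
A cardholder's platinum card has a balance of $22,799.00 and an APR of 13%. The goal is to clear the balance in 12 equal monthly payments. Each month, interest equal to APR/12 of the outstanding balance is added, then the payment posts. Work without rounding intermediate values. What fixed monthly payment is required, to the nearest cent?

$2,036.34

Monthly rate r = 13%/12 = 1.08333% = 0.0108333.
Level-payment amortization: P = B₀·r / (1 − (1+r)^(−n)) = 22799.00·0.0108333 / (1 − 1.01083^(−12)).
Denominator 1 − (1+r)^(−12) = 0.121290459.
P = 246.989 / 0.121290459 ≈ 2036.34.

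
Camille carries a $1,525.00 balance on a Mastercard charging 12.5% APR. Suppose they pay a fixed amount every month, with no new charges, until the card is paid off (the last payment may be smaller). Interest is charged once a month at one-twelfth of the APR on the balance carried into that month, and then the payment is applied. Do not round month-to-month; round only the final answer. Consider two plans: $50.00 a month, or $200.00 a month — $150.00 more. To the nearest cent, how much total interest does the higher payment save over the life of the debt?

Monthly rate r = 12.5%/12 = 1.04167% = 0.0104167.
At $50.00/mo: n = ⌈−ln(1 − rB₀/P)/ln(1+r)⌉ = 37 payments (last $44.60); total interest = total paid − $1,525.00 = $319.60.
At $200.00/mo: 8 payments (last $197.25); total interest $72.25.
Interest saved = $319.60 − $72.25 = $247.35.

$247.35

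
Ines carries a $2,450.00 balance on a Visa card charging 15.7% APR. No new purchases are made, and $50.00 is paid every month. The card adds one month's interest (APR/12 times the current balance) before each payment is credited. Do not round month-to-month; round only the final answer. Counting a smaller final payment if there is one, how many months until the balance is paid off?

Monthly rate r = 15.7%/12 = 1.30833% = 0.0130833.
Recurrence: B ← B·(1+r) − $50.00.
Month 1: interest $32.05; balance after payment $2,432.05.
Month 2: interest $31.82; balance after payment $2,413.87.
Closed form: n = −ln(1 − rB₀/P)/ln(1+r) = −ln(0.35892)/ln(1.01308) ≈ 78.830, so the balance reaches zero during payment 79.

79 payments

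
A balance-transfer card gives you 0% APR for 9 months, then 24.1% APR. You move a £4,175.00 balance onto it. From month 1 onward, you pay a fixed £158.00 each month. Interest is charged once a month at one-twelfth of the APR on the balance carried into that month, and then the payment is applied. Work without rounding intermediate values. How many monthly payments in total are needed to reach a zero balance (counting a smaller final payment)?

Promo months 1–9 at r₀ = 0%/12 = 0; months 10+ at r₁ = 24.1%/12 = 0.0200833.
After month 9 (no interest yet): B = £4,175.00 − 9·£158.00 = £2,753.00.
Then at r₁ with £158.00/mo: n₂ = −ln(1 − r₁·B/P)/ln(1+r₁) ≈ 21.66 → 22 more payments.

31 months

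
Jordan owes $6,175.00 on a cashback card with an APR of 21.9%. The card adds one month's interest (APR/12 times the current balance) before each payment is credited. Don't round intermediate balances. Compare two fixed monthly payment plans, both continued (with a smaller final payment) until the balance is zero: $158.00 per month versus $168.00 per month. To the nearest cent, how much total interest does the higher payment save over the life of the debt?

Monthly rate r = 21.9%/12 = 1.825% = 0.01825.
At $158.00/mo: n = ⌈−ln(1 − rB₀/P)/ln(1+r)⌉ = 70 payments (last $11.04); total interest = total paid − $6,175.00 = $4,738.04.
At $168.00/mo: 62 payments (last $73.43); total interest $4,146.43.
Interest saved = $4,738.04 − $4,146.43 = $591.61.

$591.61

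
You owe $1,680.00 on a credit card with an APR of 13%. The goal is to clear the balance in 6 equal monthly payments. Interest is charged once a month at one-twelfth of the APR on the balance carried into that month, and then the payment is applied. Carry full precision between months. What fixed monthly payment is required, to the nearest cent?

$290.71

Monthly rate r = 13%/12 = 1.08333% = 0.0108333.
Level-payment amortization: P = B₀·r / (1 − (1+r)^(−n)) = 1680.00·0.0108333 / (1 − 1.01083^(−6)).
Denominator 1 − (1+r)^(−6) = 0.0626049171.
P = 18.2 / 0.0626049171 ≈ 290.71.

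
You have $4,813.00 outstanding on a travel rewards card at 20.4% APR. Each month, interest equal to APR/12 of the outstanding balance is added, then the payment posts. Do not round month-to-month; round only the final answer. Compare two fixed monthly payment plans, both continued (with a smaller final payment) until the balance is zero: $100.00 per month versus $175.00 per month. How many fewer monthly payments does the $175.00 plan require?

64 fewer payments

Monthly rate r = 20.4%/12 = 1.7% = 0.017.
At $100.00/mo: n = ⌈−ln(1 − rB₀/P)/ln(1+r)⌉ = 102 payments (last $13.95); total interest = total paid − $4,813.00 = $5,300.95.
At $175.00/mo: 38 payments (last $68.35); total interest $1,730.35.
Payments saved = 102 − 38 = 64.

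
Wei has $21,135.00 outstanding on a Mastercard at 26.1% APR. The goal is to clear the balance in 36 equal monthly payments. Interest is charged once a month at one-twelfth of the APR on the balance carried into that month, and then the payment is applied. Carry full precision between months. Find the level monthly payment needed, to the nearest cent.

$852.67

Monthly rate r = 26.1%/12 = 2.175% = 0.02175.
Level-payment amortization: P = B₀·r / (1 − (1+r)^(−n)) = 21135.00·0.02175 / (1 − 1.02175^(−36)).
Denominator 1 − (1+r)^(−36) = 0.539114834.
P = 459.686 / 0.539114834 ≈ 852.67.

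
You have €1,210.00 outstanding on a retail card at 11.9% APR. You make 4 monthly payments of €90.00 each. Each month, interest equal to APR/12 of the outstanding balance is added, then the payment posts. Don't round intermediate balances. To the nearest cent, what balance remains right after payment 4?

Monthly rate r = 11.9%/12 = 0.991667% = 0.00991667.
Each month: B ← B·(1+r) − €90.00.
Month 1: interest €12.00; balance after payment €1,132.00.
Month 2: interest €11.23; balance after payment €1,053.22.
Month 3: interest €10.44; balance after payment €973.67.
Month 4: interest €9.66; balance after payment €893.32.

€893.32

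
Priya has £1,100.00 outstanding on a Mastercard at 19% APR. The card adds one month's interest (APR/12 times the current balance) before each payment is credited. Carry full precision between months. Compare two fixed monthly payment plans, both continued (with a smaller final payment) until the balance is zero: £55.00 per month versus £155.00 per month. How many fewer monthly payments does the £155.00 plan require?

Monthly rate r = 19%/12 = 1.58333% = 0.0158333.
At £55.00/mo: n = ⌈−ln(1 − rB₀/P)/ln(1+r)⌉ = 25 payments (last £13.21); total interest = total paid − £1,100.00 = £233.21.
At £155.00/mo: 8 payments (last £91.37); total interest £76.37.
Payments saved = 25 − 8 = 17.

17 fewer payments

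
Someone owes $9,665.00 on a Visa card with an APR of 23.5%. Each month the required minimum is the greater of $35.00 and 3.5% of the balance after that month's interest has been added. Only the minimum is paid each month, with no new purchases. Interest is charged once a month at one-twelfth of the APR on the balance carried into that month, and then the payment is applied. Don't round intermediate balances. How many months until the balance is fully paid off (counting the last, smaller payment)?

Monthly rate r = 23.5%/12 = 1.95833% = 0.0195833.
While 3.5% of the post-interest balance exceeds $35.00, each month B ← (B·(1+r))·(1 − 0.035), i.e. B shrinks by the factor (1+r)·0.965 = 0.9839.
This holds for months 1–141. Entering month 142 the balance is $979.85; 3.5% of the post-interest balance is now below $35.00, so the flat $35.00 minimum applies from here.
From month 142 a fixed $35.00 at rate r clears $979.85 in 41 more payments. Total: 141 + 41 = 182 months.

182 months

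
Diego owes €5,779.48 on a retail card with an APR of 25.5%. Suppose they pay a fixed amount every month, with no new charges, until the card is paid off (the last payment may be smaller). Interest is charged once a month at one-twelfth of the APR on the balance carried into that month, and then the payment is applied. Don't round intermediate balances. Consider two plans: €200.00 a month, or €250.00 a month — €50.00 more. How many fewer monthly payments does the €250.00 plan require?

Monthly rate r = 25.5%/12 = 2.125% = 0.02125.
At €200.00/mo: n = ⌈−ln(1 − rB₀/P)/ln(1+r)⌉ = 46 payments (last €56.23); total interest = total paid − €5,779.48 = €3,276.75.
At €250.00/mo: 33 payments (last €35.20); total interest €2,255.72.
Payments saved = 46 − 33 = 13.

13 fewer payments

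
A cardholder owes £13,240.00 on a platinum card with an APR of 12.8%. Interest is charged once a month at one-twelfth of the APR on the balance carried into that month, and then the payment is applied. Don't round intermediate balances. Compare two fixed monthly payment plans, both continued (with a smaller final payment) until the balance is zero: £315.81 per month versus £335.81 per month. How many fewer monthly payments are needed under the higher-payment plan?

4 fewer payments

Monthly rate r = 12.8%/12 = 1.06667% = 0.0106667.
At £315.81/mo: n = ⌈−ln(1 − rB₀/P)/ln(1+r)⌉ = 56 payments (last £273.40); total interest = total paid − £13,240.00 = £4,402.95.
At £335.81/mo: 52 payments (last £144.95); total interest £4,031.26.
Payments saved = 56 − 52 = 4.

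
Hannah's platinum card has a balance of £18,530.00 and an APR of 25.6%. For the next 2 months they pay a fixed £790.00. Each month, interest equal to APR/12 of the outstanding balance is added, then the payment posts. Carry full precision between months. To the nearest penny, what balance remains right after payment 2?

Monthly rate r = 25.6%/12 = 2.13333% = 0.0213333.
Each month: B ← B·(1+r) − £790.00.
Month 1: interest £395.31; balance after payment £18,135.31.
Month 2: interest £386.89; balance after payment £17,732.19.

£17,732.19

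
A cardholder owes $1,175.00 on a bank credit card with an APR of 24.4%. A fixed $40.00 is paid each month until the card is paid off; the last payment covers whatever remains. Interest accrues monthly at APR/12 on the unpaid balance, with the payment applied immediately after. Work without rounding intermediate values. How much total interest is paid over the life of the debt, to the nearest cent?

Monthly rate r = 24.4%/12 = 2.03333% = 0.0203333.
Payoff takes n = ⌈−ln(1 − rB₀/P)/ln(1+r)⌉ = ⌈45.185⌉ = 46 payments; the last is $7.45.
Total paid = 45·$40.00 + $7.45 = $1,807.45.
Total interest = total paid − principal = $1,807.45 − $1,175.00 = $632.45.

$632.45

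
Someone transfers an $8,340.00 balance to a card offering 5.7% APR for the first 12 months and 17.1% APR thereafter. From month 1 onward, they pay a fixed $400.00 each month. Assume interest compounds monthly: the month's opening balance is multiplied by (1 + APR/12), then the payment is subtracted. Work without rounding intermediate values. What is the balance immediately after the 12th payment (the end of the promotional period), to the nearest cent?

$3,900.59

Promo months 1–12 at r₀ = 5.7%/12 = 0.00475; months 13+ at r₁ = 17.1%/12 = 0.01425.
After month 12: iterate B ← B·(1+r₀) − $400.00 for 12 months → $3,900.59.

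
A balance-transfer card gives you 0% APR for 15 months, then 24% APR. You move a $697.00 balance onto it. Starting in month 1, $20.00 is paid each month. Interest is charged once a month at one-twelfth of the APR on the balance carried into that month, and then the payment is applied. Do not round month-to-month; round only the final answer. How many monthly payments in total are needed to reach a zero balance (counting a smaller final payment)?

Promo months 1–15 at r₀ = 0%/12 = 0; months 16+ at r₁ = 24%/12 = 0.02.
After month 15 (no interest yet): B = $697.00 − 15·$20.00 = $397.00.
Then at r₁ with $20.00/mo: n₂ = −ln(1 − r₁·B/P)/ln(1+r₁) ≈ 25.54 → 26 more payments.

41 payments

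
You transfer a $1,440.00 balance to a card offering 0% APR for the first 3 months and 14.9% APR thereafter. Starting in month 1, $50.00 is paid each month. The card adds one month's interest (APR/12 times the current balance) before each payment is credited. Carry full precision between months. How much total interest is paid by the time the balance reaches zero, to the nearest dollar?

$275

Promo months 1–3 at r₀ = 0%/12 = 0; months 4+ at r₁ = 14.9%/12 = 0.0124167.
After month 3 (no interest yet): B = $1,440.00 − 3·$50.00 = $1,290.00.
Then at r₁ with $50.00/mo: n₂ = −ln(1 − r₁·B/P)/ln(1+r₁) ≈ 31.29 → 32 more payments.
Total paid = 34·$50.00 + $14.78 = $1,714.78; interest = $1,714.78 − $1,440.00 = $274.78.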